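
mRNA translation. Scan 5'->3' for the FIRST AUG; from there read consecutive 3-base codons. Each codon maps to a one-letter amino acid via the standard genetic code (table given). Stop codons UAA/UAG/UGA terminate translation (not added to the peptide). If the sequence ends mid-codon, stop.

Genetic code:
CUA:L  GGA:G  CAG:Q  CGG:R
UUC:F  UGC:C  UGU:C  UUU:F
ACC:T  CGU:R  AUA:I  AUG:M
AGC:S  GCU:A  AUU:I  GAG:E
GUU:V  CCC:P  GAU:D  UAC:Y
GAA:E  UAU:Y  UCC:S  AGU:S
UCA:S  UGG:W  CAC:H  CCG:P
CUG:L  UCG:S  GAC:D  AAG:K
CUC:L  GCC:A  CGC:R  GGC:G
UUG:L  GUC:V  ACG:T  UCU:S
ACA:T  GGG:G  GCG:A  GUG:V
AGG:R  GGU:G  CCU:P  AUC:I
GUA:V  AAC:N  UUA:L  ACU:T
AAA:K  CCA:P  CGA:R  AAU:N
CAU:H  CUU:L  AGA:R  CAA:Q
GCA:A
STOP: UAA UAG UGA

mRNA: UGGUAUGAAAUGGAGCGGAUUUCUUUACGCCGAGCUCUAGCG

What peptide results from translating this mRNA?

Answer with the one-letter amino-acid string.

start AUG at pos 4
pos 4: AUG -> M; peptide=M
pos 7: AAA -> K; peptide=MK
pos 10: UGG -> W; peptide=MKW
pos 13: AGC -> S; peptide=MKWS
pos 16: GGA -> G; peptide=MKWSG
pos 19: UUU -> F; peptide=MKWSGF
pos 22: CUU -> L; peptide=MKWSGFL
pos 25: UAC -> Y; peptide=MKWSGFLY
pos 28: GCC -> A; peptide=MKWSGFLYA
pos 31: GAG -> E; peptide=MKWSGFLYAE
pos 34: CUC -> L; peptide=MKWSGFLYAEL
pos 37: UAG -> STOP

Answer: MKWSGFLYAEL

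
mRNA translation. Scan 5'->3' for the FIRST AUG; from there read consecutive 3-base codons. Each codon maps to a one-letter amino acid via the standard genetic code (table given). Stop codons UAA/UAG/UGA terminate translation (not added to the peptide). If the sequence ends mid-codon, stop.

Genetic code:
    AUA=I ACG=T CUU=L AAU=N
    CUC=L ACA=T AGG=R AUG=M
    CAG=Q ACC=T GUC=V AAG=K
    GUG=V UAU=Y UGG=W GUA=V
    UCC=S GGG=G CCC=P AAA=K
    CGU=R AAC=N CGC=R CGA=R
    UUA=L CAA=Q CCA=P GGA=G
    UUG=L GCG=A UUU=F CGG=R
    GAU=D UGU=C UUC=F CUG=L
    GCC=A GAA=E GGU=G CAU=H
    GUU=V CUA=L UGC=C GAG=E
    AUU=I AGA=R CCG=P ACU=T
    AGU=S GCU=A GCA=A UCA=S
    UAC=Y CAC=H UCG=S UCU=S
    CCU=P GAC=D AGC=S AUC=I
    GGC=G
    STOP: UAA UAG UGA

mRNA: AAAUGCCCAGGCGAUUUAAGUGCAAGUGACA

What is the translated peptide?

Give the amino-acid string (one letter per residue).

Answer: MPRRFKCK

Derivation:
start AUG at pos 2
pos 2: AUG -> M; peptide=M
pos 5: CCC -> P; peptide=MP
pos 8: AGG -> R; peptide=MPR
pos 11: CGA -> R; peptide=MPRR
pos 14: UUU -> F; peptide=MPRRF
pos 17: AAG -> K; peptide=MPRRFK
pos 20: UGC -> C; peptide=MPRRFKC
pos 23: AAG -> K; peptide=MPRRFKCK
pos 26: UGA -> STOP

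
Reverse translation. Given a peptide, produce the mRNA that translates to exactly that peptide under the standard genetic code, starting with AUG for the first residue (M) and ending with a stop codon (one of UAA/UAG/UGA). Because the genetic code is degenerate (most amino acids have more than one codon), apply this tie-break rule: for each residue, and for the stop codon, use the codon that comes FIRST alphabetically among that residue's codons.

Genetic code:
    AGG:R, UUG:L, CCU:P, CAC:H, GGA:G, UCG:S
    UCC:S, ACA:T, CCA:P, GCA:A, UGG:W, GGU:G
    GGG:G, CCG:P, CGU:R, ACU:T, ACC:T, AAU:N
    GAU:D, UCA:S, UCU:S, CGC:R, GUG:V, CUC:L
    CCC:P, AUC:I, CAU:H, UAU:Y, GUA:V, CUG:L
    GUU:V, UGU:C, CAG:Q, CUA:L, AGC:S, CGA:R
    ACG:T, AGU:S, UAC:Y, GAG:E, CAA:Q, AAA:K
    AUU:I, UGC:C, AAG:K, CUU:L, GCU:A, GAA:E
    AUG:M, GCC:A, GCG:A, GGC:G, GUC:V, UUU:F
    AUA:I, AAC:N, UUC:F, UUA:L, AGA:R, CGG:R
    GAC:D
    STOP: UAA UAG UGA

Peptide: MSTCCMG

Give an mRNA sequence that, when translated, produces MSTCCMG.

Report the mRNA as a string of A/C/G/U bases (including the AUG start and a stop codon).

residue 1: M -> AUG (start codon)
residue 2: S codons sorted = AGC,AGU,UCA,UCC,UCG,UCU -> pick first = AGC
residue 3: T codons sorted = ACA,ACC,ACG,ACU -> pick first = ACA
residue 4: C codons sorted = UGC,UGU -> pick first = UGC
residue 5: C codons sorted = UGC,UGU -> pick first = UGC
residue 6: M -> AUG (only codon)
residue 7: G codons sorted = GGA,GGC,GGG,GGU -> pick first = GGA
terminator: stop codons sorted = UAA,UAG,UGA -> pick first = UAA

Answer: mRNA: AUGAGCACAUGCUGCAUGGGAUAA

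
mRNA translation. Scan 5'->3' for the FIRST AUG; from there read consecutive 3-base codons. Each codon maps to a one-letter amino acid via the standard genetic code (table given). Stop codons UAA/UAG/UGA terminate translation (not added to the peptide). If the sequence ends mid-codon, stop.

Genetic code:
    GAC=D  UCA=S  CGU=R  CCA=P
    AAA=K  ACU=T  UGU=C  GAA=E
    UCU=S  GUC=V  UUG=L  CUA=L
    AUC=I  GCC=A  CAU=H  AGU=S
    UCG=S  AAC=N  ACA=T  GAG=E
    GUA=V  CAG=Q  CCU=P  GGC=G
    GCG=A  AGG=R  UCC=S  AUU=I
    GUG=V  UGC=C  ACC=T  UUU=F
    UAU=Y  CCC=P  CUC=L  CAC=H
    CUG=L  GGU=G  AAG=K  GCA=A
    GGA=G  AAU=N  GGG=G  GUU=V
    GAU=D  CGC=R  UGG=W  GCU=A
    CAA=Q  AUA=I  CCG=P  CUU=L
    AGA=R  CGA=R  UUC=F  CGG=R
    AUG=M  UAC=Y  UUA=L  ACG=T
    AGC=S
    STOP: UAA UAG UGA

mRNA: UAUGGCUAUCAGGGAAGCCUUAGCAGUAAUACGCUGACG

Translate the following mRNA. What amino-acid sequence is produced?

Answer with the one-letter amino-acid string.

Answer: MAIREALAVIR

Derivation:
start AUG at pos 1
pos 1: AUG -> M; peptide=M
pos 4: GCU -> A; peptide=MA
pos 7: AUC -> I; peptide=MAI
pos 10: AGG -> R; peptide=MAIR
pos 13: GAA -> E; peptide=MAIRE
pos 16: GCC -> A; peptide=MAIREA
pos 19: UUA -> L; peptide=MAIREAL
pos 22: GCA -> A; peptide=MAIREALA
pos 25: GUA -> V; peptide=MAIREALAV
pos 28: AUA -> I; peptide=MAIREALAVI
pos 31: CGC -> R; peptide=MAIREALAVIR
pos 34: UGA -> STOP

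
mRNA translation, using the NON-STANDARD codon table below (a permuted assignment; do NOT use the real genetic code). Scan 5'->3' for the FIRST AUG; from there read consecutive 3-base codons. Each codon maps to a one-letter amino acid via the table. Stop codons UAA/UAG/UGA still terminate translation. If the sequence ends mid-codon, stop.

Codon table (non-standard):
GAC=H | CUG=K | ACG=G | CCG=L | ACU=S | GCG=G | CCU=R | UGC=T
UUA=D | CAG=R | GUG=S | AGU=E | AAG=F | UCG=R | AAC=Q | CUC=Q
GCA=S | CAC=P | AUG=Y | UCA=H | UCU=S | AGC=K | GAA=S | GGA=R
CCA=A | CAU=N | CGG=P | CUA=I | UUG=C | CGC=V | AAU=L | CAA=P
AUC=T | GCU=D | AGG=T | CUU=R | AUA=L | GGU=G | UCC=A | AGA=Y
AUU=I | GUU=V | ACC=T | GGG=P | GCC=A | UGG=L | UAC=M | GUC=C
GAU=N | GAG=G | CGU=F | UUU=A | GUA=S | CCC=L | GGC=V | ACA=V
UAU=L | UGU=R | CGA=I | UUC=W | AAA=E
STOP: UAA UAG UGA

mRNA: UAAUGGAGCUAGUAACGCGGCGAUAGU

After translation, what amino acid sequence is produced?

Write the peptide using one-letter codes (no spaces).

start AUG at pos 2
pos 2: AUG -> Y; peptide=Y
pos 5: GAG -> G; peptide=YG
pos 8: CUA -> I; peptide=YGI
pos 11: GUA -> S; peptide=YGIS
pos 14: ACG -> G; peptide=YGISG
pos 17: CGG -> P; peptide=YGISGP
pos 20: CGA -> I; peptide=YGISGPI
pos 23: UAG -> STOP

Answer: YGISGPI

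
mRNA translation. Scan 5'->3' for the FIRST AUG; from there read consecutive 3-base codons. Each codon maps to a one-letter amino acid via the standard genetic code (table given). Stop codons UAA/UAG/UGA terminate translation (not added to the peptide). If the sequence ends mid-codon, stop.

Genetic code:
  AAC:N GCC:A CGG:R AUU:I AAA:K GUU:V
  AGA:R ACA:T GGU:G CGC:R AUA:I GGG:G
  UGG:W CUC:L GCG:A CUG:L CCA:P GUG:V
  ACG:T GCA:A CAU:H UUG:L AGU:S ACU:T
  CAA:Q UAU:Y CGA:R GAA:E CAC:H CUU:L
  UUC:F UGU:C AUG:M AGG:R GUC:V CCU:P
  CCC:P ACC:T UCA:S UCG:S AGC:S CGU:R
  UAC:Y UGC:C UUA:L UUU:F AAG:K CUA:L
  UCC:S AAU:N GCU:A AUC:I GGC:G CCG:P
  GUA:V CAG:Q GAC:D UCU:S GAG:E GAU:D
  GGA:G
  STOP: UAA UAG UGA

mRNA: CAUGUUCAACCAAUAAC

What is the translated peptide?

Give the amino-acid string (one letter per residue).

Answer: MFNQ

Derivation:
start AUG at pos 1
pos 1: AUG -> M; peptide=M
pos 4: UUC -> F; peptide=MF
pos 7: AAC -> N; peptide=MFN
pos 10: CAA -> Q; peptide=MFNQ
pos 13: UAA -> STOP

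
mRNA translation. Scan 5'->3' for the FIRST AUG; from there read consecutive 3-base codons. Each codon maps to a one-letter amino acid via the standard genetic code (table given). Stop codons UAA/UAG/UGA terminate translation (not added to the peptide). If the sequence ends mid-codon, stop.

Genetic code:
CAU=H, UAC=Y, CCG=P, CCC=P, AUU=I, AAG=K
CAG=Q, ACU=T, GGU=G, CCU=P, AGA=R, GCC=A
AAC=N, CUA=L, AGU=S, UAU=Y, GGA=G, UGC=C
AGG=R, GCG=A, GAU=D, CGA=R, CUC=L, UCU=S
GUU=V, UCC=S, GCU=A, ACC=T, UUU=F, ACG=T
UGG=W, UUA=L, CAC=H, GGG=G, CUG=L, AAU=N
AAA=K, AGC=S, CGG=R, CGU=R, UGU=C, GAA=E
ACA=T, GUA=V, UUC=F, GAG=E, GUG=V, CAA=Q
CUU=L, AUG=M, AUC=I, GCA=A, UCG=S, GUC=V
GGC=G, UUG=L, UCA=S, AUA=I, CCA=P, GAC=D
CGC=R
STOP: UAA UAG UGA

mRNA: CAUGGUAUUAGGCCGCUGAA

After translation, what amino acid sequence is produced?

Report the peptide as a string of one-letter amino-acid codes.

start AUG at pos 1
pos 1: AUG -> M; peptide=M
pos 4: GUA -> V; peptide=MV
pos 7: UUA -> L; peptide=MVL
pos 10: GGC -> G; peptide=MVLG
pos 13: CGC -> R; peptide=MVLGR
pos 16: UGA -> STOP

Answer: MVLGR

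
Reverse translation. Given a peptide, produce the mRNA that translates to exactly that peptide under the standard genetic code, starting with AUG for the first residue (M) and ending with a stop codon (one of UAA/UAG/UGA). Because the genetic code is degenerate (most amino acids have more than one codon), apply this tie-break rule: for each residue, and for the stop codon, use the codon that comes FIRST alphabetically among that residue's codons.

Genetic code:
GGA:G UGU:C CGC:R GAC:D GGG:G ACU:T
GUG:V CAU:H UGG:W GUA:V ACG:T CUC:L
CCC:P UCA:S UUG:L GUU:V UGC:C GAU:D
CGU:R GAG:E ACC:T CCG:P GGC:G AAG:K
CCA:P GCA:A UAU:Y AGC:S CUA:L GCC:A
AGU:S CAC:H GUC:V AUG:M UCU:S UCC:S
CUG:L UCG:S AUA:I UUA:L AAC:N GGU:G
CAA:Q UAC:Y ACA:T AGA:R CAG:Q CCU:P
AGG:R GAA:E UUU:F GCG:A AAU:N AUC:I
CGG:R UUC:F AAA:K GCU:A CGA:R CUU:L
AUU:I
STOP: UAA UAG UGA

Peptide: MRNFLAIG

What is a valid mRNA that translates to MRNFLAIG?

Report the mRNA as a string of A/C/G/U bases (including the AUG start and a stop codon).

Answer: mRNA: AUGAGAAACUUCCUAGCAAUAGGAUAA

Derivation:
residue 1: M -> AUG (start codon)
residue 2: R codons sorted = AGA,AGG,CGA,CGC,CGG,CGU -> pick first = AGA
residue 3: N codons sorted = AAC,AAU -> pick first = AAC
residue 4: F codons sorted = UUC,UUU -> pick first = UUC
residue 5: L codons sorted = CUA,CUC,CUG,CUU,UUA,UUG -> pick first = CUA
residue 6: A codons sorted = GCA,GCC,GCG,GCU -> pick first = GCA
residue 7: I codons sorted = AUA,AUC,AUU -> pick first = AUA
residue 8: G codons sorted = GGA,GGC,GGG,GGU -> pick first = GGA
terminator: stop codons sorted = UAA,UAG,UGA -> pick first = UAA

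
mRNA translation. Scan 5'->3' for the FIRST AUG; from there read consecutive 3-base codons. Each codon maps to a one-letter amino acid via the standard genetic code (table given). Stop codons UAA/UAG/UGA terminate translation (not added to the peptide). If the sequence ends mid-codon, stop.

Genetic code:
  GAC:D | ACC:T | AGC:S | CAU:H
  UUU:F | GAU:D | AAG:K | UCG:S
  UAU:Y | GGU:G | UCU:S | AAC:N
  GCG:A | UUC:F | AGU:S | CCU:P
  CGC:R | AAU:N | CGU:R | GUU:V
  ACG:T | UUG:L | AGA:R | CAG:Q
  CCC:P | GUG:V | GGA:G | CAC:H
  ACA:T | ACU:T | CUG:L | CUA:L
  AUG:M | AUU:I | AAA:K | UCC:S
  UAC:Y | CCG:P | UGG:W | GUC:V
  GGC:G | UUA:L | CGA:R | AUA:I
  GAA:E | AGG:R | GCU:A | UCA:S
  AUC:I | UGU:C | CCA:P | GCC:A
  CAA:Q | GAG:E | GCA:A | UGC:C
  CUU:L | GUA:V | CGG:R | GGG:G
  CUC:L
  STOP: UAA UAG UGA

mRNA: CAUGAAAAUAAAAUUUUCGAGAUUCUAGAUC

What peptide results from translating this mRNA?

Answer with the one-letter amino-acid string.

Answer: MKIKFSRF

Derivation:
start AUG at pos 1
pos 1: AUG -> M; peptide=M
pos 4: AAA -> K; peptide=MK
pos 7: AUA -> I; peptide=MKI
pos 10: AAA -> K; peptide=MKIK
pos 13: UUU -> F; peptide=MKIKF
pos 16: UCG -> S; peptide=MKIKFS
pos 19: AGA -> R; peptide=MKIKFSR
pos 22: UUC -> F; peptide=MKIKFSRF
pos 25: UAG -> STOP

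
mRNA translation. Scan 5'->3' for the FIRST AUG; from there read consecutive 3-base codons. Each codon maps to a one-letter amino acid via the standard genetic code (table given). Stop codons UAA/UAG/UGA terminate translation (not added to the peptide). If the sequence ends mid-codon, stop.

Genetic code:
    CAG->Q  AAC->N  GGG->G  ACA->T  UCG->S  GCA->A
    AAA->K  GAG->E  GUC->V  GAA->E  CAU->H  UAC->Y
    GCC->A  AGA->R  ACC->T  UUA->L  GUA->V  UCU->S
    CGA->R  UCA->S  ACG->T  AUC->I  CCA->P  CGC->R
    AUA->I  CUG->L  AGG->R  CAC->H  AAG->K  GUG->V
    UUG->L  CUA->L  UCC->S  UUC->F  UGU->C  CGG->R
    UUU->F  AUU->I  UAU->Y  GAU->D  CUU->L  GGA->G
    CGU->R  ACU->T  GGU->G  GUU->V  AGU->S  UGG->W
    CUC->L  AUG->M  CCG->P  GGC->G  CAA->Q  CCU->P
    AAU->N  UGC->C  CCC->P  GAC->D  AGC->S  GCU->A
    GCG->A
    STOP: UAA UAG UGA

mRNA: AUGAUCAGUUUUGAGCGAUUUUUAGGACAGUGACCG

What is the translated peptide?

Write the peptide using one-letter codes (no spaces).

Answer: MISFERFLGQ

Derivation:
start AUG at pos 0
pos 0: AUG -> M; peptide=M
pos 3: AUC -> I; peptide=MI
pos 6: AGU -> S; peptide=MIS
pos 9: UUU -> F; peptide=MISF
pos 12: GAG -> E; peptide=MISFE
pos 15: CGA -> R; peptide=MISFER
pos 18: UUU -> F; peptide=MISFERF
pos 21: UUA -> L; peptide=MISFERFL
pos 24: GGA -> G; peptide=MISFERFLG
pos 27: CAG -> Q; peptide=MISFERFLGQ
pos 30: UGA -> STOP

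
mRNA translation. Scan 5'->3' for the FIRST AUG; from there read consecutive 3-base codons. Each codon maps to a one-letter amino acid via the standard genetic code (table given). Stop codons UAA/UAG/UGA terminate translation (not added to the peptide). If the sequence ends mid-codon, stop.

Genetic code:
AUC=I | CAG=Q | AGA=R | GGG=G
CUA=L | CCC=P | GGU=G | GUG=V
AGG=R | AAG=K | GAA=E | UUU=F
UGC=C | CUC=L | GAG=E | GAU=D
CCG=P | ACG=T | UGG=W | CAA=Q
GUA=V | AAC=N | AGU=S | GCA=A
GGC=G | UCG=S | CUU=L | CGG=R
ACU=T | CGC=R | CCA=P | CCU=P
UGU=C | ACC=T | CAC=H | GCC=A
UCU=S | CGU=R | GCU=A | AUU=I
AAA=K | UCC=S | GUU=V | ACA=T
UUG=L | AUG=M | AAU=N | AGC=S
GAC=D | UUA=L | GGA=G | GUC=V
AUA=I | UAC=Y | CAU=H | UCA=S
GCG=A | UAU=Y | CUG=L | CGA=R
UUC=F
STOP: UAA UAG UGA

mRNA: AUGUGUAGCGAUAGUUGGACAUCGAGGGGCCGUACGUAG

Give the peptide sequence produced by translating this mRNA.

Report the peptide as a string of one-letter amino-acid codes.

Answer: MCSDSWTSRGRT

Derivation:
start AUG at pos 0
pos 0: AUG -> M; peptide=M
pos 3: UGU -> C; peptide=MC
pos 6: AGC -> S; peptide=MCS
pos 9: GAU -> D; peptide=MCSD
pos 12: AGU -> S; peptide=MCSDS
pos 15: UGG -> W; peptide=MCSDSW
pos 18: ACA -> T; peptide=MCSDSWT
pos 21: UCG -> S; peptide=MCSDSWTS
pos 24: AGG -> R; peptide=MCSDSWTSR
pos 27: GGC -> G; peptide=MCSDSWTSRG
pos 30: CGU -> R; peptide=MCSDSWTSRGR
pos 33: ACG -> T; peptide=MCSDSWTSRGRT
pos 36: UAG -> STOP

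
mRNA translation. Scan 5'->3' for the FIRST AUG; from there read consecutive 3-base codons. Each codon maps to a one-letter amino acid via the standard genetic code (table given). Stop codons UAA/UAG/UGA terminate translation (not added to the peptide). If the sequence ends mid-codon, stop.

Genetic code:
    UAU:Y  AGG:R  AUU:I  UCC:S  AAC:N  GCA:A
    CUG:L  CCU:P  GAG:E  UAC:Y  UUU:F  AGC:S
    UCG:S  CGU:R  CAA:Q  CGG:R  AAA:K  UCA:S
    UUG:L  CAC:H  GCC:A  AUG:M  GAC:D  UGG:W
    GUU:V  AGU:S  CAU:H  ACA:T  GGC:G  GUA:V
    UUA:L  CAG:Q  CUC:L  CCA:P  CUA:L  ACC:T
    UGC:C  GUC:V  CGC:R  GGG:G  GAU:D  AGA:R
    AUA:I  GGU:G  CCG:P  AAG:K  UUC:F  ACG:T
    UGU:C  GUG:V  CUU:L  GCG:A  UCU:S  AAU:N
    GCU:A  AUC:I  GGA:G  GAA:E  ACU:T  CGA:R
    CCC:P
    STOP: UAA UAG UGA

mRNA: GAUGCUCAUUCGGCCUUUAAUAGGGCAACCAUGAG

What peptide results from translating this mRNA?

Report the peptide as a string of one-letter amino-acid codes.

start AUG at pos 1
pos 1: AUG -> M; peptide=M
pos 4: CUC -> L; peptide=ML
pos 7: AUU -> I; peptide=MLI
pos 10: CGG -> R; peptide=MLIR
pos 13: CCU -> P; peptide=MLIRP
pos 16: UUA -> L; peptide=MLIRPL
pos 19: AUA -> I; peptide=MLIRPLI
pos 22: GGG -> G; peptide=MLIRPLIG
pos 25: CAA -> Q; peptide=MLIRPLIGQ
pos 28: CCA -> P; peptide=MLIRPLIGQP
pos 31: UGA -> STOP

Answer: MLIRPLIGQP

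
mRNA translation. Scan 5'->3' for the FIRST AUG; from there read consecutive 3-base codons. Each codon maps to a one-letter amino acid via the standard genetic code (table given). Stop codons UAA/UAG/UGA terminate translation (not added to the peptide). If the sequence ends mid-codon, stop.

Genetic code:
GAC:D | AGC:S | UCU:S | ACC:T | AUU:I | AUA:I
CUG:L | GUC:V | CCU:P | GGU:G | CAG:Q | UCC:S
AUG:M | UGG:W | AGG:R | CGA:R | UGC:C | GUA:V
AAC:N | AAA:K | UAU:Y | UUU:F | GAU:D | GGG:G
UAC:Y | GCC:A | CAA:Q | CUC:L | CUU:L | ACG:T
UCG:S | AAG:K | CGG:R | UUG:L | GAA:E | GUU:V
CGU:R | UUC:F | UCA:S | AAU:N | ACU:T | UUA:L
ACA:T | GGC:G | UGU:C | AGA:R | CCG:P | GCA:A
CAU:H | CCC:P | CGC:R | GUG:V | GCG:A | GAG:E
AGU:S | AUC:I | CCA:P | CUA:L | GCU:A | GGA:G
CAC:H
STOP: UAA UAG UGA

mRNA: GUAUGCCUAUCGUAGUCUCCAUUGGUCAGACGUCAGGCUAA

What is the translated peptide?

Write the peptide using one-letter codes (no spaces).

start AUG at pos 2
pos 2: AUG -> M; peptide=M
pos 5: CCU -> P; peptide=MP
pos 8: AUC -> I; peptide=MPI
pos 11: GUA -> V; peptide=MPIV
pos 14: GUC -> V; peptide=MPIVV
pos 17: UCC -> S; peptide=MPIVVS
pos 20: AUU -> I; peptide=MPIVVSI
pos 23: GGU -> G; peptide=MPIVVSIG
pos 26: CAG -> Q; peptide=MPIVVSIGQ
pos 29: ACG -> T; peptide=MPIVVSIGQT
pos 32: UCA -> S; peptide=MPIVVSIGQTS
pos 35: GGC -> G; peptide=MPIVVSIGQTSG
pos 38: UAA -> STOP

Answer: MPIVVSIGQTSG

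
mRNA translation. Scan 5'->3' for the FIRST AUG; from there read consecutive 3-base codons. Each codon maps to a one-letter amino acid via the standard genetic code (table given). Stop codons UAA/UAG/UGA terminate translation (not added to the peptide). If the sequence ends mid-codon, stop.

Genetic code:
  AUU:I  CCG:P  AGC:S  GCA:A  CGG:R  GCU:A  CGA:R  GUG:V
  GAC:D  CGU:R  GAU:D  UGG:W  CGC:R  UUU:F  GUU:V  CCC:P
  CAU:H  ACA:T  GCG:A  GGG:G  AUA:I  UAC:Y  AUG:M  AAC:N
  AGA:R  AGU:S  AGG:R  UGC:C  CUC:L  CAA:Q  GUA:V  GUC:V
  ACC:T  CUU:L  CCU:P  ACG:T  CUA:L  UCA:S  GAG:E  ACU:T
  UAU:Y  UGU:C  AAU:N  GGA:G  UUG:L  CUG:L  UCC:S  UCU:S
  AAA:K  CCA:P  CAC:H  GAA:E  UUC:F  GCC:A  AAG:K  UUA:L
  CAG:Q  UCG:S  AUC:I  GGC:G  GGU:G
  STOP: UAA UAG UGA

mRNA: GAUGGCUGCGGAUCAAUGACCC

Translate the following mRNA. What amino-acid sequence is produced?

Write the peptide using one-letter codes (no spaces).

start AUG at pos 1
pos 1: AUG -> M; peptide=M
pos 4: GCU -> A; peptide=MA
pos 7: GCG -> A; peptide=MAA
pos 10: GAU -> D; peptide=MAAD
pos 13: CAA -> Q; peptide=MAADQ
pos 16: UGA -> STOP

Answer: MAADQ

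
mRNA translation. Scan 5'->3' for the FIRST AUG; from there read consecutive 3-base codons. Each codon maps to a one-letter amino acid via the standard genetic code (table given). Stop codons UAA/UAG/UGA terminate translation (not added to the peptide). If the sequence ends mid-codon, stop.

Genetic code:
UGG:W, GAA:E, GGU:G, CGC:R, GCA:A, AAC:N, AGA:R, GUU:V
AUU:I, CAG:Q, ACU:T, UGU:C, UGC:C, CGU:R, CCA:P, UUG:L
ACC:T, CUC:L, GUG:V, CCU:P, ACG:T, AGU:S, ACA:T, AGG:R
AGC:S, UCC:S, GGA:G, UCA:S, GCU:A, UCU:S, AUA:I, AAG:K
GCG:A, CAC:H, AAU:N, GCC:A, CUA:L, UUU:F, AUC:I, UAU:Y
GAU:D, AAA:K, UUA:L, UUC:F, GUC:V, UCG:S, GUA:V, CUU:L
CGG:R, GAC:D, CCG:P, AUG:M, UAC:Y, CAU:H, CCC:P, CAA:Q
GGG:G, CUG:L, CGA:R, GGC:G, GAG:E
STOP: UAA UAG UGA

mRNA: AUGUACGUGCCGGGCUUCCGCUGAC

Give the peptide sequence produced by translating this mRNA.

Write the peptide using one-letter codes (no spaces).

start AUG at pos 0
pos 0: AUG -> M; peptide=M
pos 3: UAC -> Y; peptide=MY
pos 6: GUG -> V; peptide=MYV
pos 9: CCG -> P; peptide=MYVP
pos 12: GGC -> G; peptide=MYVPG
pos 15: UUC -> F; peptide=MYVPGF
pos 18: CGC -> R; peptide=MYVPGFR
pos 21: UGA -> STOP

Answer: MYVPGFR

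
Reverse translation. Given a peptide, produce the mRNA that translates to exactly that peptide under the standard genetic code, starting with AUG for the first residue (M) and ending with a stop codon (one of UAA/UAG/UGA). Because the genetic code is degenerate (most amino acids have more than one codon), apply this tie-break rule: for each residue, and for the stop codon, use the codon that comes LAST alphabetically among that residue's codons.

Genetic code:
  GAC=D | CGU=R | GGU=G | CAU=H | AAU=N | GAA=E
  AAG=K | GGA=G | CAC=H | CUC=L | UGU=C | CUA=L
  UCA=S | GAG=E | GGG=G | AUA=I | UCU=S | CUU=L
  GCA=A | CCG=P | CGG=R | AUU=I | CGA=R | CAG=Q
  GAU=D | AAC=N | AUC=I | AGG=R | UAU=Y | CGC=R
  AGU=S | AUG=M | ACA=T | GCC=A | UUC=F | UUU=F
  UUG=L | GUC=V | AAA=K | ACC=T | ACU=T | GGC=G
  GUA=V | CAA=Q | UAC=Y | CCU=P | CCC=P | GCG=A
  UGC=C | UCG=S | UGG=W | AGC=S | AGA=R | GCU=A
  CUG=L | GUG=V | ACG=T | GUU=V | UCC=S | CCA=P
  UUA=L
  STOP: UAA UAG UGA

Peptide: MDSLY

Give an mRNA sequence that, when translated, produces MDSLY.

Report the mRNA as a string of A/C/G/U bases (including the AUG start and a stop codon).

residue 1: M -> AUG (start codon)
residue 2: D codons sorted = GAC,GAU -> pick last = GAU
residue 3: S codons sorted = AGC,AGU,UCA,UCC,UCG,UCU -> pick last = UCU
residue 4: L codons sorted = CUA,CUC,CUG,CUU,UUA,UUG -> pick last = UUG
residue 5: Y codons sorted = UAC,UAU -> pick last = UAU
terminator: stop codons sorted = UAA,UAG,UGA -> pick last = UGA

Answer: mRNA: AUGGAUUCUUUGUAUUGA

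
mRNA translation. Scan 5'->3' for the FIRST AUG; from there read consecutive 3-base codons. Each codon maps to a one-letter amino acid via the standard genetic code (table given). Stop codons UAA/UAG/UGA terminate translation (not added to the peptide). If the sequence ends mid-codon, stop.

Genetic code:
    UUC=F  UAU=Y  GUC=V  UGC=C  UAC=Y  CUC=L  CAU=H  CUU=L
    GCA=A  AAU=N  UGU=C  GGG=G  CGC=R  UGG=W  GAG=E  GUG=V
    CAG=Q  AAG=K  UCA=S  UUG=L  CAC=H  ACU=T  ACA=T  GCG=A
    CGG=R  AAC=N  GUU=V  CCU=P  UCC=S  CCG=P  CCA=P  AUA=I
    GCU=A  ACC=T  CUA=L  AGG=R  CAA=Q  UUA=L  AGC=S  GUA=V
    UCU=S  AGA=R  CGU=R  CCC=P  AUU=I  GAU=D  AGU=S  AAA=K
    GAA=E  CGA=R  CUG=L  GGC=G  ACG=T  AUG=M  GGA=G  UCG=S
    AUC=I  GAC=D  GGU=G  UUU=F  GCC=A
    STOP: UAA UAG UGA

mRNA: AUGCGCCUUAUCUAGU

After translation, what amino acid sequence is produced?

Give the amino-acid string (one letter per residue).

start AUG at pos 0
pos 0: AUG -> M; peptide=M
pos 3: CGC -> R; peptide=MR
pos 6: CUU -> L; peptide=MRL
pos 9: AUC -> I; peptide=MRLI
pos 12: UAG -> STOP

Answer: MRLI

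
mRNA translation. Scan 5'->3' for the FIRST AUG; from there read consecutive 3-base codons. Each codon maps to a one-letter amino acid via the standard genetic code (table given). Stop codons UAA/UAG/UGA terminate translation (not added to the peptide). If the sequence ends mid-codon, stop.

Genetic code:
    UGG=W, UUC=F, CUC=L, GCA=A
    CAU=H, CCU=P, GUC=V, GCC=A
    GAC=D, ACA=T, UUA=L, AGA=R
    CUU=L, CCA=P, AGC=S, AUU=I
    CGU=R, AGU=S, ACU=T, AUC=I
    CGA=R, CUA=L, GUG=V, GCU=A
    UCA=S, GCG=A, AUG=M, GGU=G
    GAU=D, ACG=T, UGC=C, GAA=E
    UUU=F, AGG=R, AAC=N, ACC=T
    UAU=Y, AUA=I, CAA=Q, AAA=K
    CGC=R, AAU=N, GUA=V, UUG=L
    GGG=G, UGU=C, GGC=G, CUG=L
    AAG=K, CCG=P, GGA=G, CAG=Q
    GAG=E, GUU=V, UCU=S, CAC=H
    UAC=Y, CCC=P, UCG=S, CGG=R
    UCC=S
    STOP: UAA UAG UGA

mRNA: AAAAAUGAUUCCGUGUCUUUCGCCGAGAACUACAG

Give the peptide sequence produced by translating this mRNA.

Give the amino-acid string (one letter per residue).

Answer: MIPCLSPRTT

Derivation:
start AUG at pos 4
pos 4: AUG -> M; peptide=M
pos 7: AUU -> I; peptide=MI
pos 10: CCG -> P; peptide=MIP
pos 13: UGU -> C; peptide=MIPC
pos 16: CUU -> L; peptide=MIPCL
pos 19: UCG -> S; peptide=MIPCLS
pos 22: CCG -> P; peptide=MIPCLSP
pos 25: AGA -> R; peptide=MIPCLSPR
pos 28: ACU -> T; peptide=MIPCLSPRT
pos 31: ACA -> T; peptide=MIPCLSPRTT
pos 34: only 1 nt remain (<3), stop (end of mRNA)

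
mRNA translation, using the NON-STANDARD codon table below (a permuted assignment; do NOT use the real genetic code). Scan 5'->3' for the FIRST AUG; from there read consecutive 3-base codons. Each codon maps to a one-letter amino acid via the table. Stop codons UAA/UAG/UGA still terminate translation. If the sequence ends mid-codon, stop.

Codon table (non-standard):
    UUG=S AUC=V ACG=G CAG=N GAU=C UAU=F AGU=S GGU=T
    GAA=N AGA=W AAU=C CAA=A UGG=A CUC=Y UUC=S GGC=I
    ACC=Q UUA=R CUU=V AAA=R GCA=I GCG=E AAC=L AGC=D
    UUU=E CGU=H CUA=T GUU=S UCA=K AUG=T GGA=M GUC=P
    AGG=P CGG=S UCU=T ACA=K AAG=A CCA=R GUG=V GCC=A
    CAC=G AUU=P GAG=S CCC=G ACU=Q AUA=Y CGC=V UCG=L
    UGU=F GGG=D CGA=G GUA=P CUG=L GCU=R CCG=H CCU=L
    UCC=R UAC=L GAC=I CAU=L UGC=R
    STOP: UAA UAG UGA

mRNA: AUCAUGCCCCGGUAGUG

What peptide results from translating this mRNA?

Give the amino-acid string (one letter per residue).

start AUG at pos 3
pos 3: AUG -> T; peptide=T
pos 6: CCC -> G; peptide=TG
pos 9: CGG -> S; peptide=TGS
pos 12: UAG -> STOP

Answer: TGS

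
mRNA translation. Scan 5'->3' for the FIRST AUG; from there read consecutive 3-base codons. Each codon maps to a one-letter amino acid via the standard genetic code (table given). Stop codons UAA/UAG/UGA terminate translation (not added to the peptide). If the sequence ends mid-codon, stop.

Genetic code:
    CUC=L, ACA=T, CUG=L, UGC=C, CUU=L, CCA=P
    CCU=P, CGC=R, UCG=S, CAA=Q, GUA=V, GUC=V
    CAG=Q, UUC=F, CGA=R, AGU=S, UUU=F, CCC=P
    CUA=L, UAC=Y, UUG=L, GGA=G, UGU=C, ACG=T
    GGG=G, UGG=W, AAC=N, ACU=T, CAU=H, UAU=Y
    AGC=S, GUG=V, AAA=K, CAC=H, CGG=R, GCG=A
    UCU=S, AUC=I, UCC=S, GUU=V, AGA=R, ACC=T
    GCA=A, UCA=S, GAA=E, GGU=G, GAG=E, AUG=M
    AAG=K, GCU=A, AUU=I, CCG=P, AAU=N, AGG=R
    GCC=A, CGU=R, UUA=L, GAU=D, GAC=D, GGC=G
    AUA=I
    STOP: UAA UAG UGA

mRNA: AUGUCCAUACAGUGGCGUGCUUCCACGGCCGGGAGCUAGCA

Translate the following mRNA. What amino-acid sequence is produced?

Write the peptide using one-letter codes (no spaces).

start AUG at pos 0
pos 0: AUG -> M; peptide=M
pos 3: UCC -> S; peptide=MS
pos 6: AUA -> I; peptide=MSI
pos 9: CAG -> Q; peptide=MSIQ
pos 12: UGG -> W; peptide=MSIQW
pos 15: CGU -> R; peptide=MSIQWR
pos 18: GCU -> A; peptide=MSIQWRA
pos 21: UCC -> S; peptide=MSIQWRAS
pos 24: ACG -> T; peptide=MSIQWRAST
pos 27: GCC -> A; peptide=MSIQWRASTA
pos 30: GGG -> G; peptide=MSIQWRASTAG
pos 33: AGC -> S; peptide=MSIQWRASTAGS
pos 36: UAG -> STOP

Answer: MSIQWRASTAGS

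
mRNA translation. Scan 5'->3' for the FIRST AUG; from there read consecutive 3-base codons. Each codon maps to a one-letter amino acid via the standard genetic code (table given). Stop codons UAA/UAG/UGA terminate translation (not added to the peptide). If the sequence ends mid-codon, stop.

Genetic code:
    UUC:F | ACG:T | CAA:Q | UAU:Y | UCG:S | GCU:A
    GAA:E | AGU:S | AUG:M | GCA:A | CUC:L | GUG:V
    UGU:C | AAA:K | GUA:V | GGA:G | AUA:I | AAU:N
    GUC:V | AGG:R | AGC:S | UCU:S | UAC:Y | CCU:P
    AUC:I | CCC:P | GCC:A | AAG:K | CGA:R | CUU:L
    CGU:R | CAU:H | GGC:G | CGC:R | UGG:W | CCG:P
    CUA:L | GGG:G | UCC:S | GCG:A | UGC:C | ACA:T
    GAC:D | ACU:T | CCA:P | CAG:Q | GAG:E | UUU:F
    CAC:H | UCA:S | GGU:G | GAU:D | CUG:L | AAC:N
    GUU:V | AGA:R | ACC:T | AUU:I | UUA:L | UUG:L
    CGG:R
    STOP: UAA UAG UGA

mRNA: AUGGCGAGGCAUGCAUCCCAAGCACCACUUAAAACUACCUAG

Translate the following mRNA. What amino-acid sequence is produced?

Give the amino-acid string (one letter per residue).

Answer: MARHASQAPLKTT

Derivation:
start AUG at pos 0
pos 0: AUG -> M; peptide=M
pos 3: GCG -> A; peptide=MA
pos 6: AGG -> R; peptide=MAR
pos 9: CAU -> H; peptide=MARH
pos 12: GCA -> A; peptide=MARHA
pos 15: UCC -> S; peptide=MARHAS
pos 18: CAA -> Q; peptide=MARHASQ
pos 21: GCA -> A; peptide=MARHASQA
pos 24: CCA -> P; peptide=MARHASQAP
pos 27: CUU -> L; peptide=MARHASQAPL
pos 30: AAA -> K; peptide=MARHASQAPLK
pos 33: ACU -> T; peptide=MARHASQAPLKT
pos 36: ACC -> T; peptide=MARHASQAPLKTT
pos 39: UAG -> STOP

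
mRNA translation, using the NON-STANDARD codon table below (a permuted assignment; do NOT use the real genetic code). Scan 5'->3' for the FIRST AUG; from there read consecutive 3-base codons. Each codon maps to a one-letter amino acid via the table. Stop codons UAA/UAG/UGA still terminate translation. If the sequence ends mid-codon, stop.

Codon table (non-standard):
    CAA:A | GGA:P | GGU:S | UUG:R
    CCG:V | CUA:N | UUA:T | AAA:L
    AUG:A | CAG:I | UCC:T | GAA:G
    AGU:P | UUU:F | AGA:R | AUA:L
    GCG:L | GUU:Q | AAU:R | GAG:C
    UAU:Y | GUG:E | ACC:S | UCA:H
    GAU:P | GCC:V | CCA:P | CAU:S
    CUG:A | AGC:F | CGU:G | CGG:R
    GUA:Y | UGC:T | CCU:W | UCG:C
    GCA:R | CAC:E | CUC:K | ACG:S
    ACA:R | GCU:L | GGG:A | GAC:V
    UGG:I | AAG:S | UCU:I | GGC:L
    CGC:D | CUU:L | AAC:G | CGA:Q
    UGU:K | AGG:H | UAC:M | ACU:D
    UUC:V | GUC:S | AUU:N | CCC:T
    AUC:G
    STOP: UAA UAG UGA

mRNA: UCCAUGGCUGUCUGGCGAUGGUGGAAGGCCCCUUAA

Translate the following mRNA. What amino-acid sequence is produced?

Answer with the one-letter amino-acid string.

Answer: ALSIQIISVW

Derivation:
start AUG at pos 3
pos 3: AUG -> A; peptide=A
pos 6: GCU -> L; peptide=AL
pos 9: GUC -> S; peptide=ALS
pos 12: UGG -> I; peptide=ALSI
pos 15: CGA -> Q; peptide=ALSIQ
pos 18: UGG -> I; peptide=ALSIQI
pos 21: UGG -> I; peptide=ALSIQII
pos 24: AAG -> S; peptide=ALSIQIIS
pos 27: GCC -> V; peptide=ALSIQIISV
pos 30: CCU -> W; peptide=ALSIQIISVW
pos 33: UAA -> STOP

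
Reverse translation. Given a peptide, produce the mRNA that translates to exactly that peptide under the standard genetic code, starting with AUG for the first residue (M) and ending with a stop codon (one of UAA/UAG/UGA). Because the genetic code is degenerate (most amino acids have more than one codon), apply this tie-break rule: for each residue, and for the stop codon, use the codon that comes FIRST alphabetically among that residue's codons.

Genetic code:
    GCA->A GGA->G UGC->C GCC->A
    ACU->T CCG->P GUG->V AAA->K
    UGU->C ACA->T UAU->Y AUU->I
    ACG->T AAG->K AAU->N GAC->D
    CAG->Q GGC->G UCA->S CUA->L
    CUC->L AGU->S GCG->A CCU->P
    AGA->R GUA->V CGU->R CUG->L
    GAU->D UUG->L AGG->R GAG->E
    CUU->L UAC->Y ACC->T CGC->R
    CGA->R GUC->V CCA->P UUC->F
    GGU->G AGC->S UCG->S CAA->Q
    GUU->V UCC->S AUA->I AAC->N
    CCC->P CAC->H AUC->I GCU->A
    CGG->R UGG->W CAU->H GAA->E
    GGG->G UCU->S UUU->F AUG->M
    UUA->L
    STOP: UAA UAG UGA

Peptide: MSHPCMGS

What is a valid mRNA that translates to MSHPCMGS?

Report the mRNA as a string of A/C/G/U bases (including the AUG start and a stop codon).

Answer: mRNA: AUGAGCCACCCAUGCAUGGGAAGCUAA

Derivation:
residue 1: M -> AUG (start codon)
residue 2: S codons sorted = AGC,AGU,UCA,UCC,UCG,UCU -> pick first = AGC
residue 3: H codons sorted = CAC,CAU -> pick first = CAC
residue 4: P codons sorted = CCA,CCC,CCG,CCU -> pick first = CCA
residue 5: C codons sorted = UGC,UGU -> pick first = UGC
residue 6: M -> AUG (only codon)
residue 7: G codons sorted = GGA,GGC,GGG,GGU -> pick first = GGA
residue 8: S codons sorted = AGC,AGU,UCA,UCC,UCG,UCU -> pick first = AGC
terminator: stop codons sorted = UAA,UAG,UGA -> pick first = UAA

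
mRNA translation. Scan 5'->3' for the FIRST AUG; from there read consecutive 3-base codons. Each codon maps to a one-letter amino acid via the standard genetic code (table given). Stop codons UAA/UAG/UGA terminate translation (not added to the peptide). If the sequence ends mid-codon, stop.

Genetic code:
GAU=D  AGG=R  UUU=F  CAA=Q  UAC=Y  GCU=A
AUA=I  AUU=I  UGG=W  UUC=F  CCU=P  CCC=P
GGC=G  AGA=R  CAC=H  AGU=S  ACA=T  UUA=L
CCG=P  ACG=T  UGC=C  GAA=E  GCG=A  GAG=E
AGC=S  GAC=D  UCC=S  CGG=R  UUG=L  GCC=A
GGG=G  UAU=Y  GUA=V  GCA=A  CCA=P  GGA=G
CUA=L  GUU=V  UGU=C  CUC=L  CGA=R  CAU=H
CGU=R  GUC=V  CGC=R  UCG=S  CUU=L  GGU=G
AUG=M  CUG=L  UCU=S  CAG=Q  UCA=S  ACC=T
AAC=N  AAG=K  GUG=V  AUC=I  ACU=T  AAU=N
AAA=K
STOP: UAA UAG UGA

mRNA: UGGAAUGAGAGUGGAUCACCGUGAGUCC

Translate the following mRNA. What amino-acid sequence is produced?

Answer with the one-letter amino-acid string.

Answer: MRVDHRES

Derivation:
start AUG at pos 4
pos 4: AUG -> M; peptide=M
pos 7: AGA -> R; peptide=MR
pos 10: GUG -> V; peptide=MRV
pos 13: GAU -> D; peptide=MRVD
pos 16: CAC -> H; peptide=MRVDH
pos 19: CGU -> R; peptide=MRVDHR
pos 22: GAG -> E; peptide=MRVDHRE
pos 25: UCC -> S; peptide=MRVDHRES
pos 28: only 0 nt remain (<3), stop (end of mRNA)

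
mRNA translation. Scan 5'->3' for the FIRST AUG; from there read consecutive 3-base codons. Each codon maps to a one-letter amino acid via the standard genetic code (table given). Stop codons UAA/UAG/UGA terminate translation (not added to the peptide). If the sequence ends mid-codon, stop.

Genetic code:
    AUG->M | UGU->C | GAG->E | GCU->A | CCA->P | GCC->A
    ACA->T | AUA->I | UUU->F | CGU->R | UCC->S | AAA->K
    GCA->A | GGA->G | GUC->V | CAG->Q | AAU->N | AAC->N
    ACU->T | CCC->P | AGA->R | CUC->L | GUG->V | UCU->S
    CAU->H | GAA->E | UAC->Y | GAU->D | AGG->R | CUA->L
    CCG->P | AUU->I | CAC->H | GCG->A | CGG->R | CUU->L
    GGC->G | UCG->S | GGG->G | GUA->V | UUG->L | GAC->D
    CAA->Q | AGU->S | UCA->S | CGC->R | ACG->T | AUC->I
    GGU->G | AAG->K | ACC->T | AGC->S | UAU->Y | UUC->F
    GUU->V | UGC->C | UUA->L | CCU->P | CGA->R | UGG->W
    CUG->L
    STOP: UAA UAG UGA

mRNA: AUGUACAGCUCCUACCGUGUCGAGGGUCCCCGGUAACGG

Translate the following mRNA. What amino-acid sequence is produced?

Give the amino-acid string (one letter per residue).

start AUG at pos 0
pos 0: AUG -> M; peptide=M
pos 3: UAC -> Y; peptide=MY
pos 6: AGC -> S; peptide=MYS
pos 9: UCC -> S; peptide=MYSS
pos 12: UAC -> Y; peptide=MYSSY
pos 15: CGU -> R; peptide=MYSSYR
pos 18: GUC -> V; peptide=MYSSYRV
pos 21: GAG -> E; peptide=MYSSYRVE
pos 24: GGU -> G; peptide=MYSSYRVEG
pos 27: CCC -> P; peptide=MYSSYRVEGP
pos 30: CGG -> R; peptide=MYSSYRVEGPR
pos 33: UAA -> STOP

Answer: MYSSYRVEGPR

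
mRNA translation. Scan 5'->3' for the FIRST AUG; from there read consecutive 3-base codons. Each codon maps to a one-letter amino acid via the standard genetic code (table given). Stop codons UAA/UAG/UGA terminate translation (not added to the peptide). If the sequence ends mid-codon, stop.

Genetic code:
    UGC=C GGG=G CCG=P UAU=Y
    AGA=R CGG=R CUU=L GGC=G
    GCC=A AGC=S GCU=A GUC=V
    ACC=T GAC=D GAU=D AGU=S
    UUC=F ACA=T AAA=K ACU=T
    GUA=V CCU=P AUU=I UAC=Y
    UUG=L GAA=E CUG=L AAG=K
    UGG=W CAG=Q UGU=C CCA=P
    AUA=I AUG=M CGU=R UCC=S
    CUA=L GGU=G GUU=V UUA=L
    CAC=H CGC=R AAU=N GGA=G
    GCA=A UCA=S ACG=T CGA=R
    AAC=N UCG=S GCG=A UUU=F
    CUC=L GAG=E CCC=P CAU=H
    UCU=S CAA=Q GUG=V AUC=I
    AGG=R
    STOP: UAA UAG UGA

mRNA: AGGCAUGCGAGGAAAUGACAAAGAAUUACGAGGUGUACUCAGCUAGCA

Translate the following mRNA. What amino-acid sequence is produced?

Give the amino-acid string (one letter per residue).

start AUG at pos 4
pos 4: AUG -> M; peptide=M
pos 7: CGA -> R; peptide=MR
pos 10: GGA -> G; peptide=MRG
pos 13: AAU -> N; peptide=MRGN
pos 16: GAC -> D; peptide=MRGND
pos 19: AAA -> K; peptide=MRGNDK
pos 22: GAA -> E; peptide=MRGNDKE
pos 25: UUA -> L; peptide=MRGNDKEL
pos 28: CGA -> R; peptide=MRGNDKELR
pos 31: GGU -> G; peptide=MRGNDKELRG
pos 34: GUA -> V; peptide=MRGNDKELRGV
pos 37: CUC -> L; peptide=MRGNDKELRGVL
pos 40: AGC -> S; peptide=MRGNDKELRGVLS
pos 43: UAG -> STOP

Answer: MRGNDKELRGVLS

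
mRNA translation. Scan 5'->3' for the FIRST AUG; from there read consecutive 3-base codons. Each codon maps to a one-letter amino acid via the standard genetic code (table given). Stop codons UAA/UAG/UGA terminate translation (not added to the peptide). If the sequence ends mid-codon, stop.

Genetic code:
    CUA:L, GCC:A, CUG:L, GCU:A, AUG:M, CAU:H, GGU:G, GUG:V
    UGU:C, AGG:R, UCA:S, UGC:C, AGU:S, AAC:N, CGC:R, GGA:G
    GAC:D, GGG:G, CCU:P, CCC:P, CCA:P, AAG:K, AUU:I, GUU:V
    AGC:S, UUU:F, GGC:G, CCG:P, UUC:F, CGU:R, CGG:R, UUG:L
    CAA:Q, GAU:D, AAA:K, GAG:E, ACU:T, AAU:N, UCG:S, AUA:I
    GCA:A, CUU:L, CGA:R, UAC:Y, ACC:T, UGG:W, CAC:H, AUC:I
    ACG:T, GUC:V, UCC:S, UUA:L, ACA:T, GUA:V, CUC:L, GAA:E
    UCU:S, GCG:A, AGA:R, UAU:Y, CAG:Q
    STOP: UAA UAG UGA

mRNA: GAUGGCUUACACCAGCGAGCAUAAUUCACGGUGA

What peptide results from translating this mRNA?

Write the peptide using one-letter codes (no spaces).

Answer: MAYTSEHNSR

Derivation:
start AUG at pos 1
pos 1: AUG -> M; peptide=M
pos 4: GCU -> A; peptide=MA
pos 7: UAC -> Y; peptide=MAY
pos 10: ACC -> T; peptide=MAYT
pos 13: AGC -> S; peptide=MAYTS
pos 16: GAG -> E; peptide=MAYTSE
pos 19: CAU -> H; peptide=MAYTSEH
pos 22: AAU -> N; peptide=MAYTSEHN
pos 25: UCA -> S; peptide=MAYTSEHNS
pos 28: CGG -> R; peptide=MAYTSEHNSR
pos 31: UGA -> STOP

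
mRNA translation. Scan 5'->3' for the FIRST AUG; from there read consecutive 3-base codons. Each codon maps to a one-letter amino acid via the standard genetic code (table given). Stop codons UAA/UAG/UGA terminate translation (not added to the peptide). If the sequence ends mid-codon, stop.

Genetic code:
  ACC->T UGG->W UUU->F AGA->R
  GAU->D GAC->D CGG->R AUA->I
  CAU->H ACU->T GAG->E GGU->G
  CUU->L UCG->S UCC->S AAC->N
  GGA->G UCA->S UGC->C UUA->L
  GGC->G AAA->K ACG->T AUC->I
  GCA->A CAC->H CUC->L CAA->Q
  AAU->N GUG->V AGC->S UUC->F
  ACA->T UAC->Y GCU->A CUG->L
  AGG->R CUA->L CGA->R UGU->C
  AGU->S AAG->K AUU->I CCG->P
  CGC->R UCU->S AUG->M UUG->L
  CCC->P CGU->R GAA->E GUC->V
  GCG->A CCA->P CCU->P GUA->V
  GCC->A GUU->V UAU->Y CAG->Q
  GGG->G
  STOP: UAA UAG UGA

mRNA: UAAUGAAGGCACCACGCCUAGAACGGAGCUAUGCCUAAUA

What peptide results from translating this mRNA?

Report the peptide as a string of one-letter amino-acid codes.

Answer: MKAPRLERSYA

Derivation:
start AUG at pos 2
pos 2: AUG -> M; peptide=M
pos 5: AAG -> K; peptide=MK
pos 8: GCA -> A; peptide=MKA
pos 11: CCA -> P; peptide=MKAP
pos 14: CGC -> R; peptide=MKAPR
pos 17: CUA -> L; peptide=MKAPRL
pos 20: GAA -> E; peptide=MKAPRLE
pos 23: CGG -> R; peptide=MKAPRLER
pos 26: AGC -> S; peptide=MKAPRLERS
pos 29: UAU -> Y; peptide=MKAPRLERSY
pos 32: GCC -> A; peptide=MKAPRLERSYA
pos 35: UAA -> STOP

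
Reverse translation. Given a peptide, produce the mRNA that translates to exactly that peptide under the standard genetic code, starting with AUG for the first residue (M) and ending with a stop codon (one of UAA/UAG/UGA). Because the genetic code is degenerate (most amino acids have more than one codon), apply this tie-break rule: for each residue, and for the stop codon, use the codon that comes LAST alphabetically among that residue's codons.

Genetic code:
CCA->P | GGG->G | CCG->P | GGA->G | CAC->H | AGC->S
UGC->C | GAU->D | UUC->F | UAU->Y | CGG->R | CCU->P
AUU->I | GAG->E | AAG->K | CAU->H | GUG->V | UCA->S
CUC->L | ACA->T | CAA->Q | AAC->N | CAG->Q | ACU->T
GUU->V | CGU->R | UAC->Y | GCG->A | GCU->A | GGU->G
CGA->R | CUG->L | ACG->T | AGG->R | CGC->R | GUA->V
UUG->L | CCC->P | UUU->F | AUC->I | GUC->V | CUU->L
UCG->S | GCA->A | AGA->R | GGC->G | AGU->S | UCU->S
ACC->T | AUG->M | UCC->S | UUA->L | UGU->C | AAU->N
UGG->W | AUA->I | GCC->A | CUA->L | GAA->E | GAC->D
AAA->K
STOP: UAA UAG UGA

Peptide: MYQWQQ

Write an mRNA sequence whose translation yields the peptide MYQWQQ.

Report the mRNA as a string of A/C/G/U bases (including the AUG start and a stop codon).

Answer: mRNA: AUGUAUCAGUGGCAGCAGUGA

Derivation:
residue 1: M -> AUG (start codon)
residue 2: Y codons sorted = UAC,UAU -> pick last = UAU
residue 3: Q codons sorted = CAA,CAG -> pick last = CAG
residue 4: W -> UGG (only codon)
residue 5: Q codons sorted = CAA,CAG -> pick last = CAG
residue 6: Q codons sorted = CAA,CAG -> pick last = CAG
terminator: stop codons sorted = UAA,UAG,UGA -> pick last = UGA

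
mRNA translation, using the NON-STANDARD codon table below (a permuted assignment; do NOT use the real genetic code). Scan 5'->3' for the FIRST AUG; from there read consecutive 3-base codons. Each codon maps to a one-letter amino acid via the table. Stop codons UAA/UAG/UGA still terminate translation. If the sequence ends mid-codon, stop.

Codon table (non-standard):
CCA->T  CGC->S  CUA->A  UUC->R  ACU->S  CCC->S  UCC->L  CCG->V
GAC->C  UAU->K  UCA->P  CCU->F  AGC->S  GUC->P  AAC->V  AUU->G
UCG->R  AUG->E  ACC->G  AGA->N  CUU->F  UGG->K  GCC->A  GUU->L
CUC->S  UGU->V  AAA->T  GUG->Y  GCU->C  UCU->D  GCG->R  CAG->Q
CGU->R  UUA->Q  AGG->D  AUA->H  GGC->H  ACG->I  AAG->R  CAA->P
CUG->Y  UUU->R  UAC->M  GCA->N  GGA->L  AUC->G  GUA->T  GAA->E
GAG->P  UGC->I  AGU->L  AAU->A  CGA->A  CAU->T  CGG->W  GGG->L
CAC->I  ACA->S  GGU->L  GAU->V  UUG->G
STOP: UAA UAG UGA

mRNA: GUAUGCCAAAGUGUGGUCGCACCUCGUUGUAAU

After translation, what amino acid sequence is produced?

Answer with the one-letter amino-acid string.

Answer: ETRVLSGRG

Derivation:
start AUG at pos 2
pos 2: AUG -> E; peptide=E
pos 5: CCA -> T; peptide=ET
pos 8: AAG -> R; peptide=ETR
pos 11: UGU -> V; peptide=ETRV
pos 14: GGU -> L; peptide=ETRVL
pos 17: CGC -> S; peptide=ETRVLS
pos 20: ACC -> G; peptide=ETRVLSG
pos 23: UCG -> R; peptide=ETRVLSGR
pos 26: UUG -> G; peptide=ETRVLSGRG
pos 29: UAA -> STOP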